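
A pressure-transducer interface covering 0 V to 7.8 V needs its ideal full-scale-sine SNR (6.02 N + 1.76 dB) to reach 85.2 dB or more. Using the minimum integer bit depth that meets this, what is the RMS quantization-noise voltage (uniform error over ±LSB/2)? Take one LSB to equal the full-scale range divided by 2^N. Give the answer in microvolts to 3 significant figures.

137 µV

V_FS = 7.8 V.
Required N = ⌈(85.2 − 1.76)/6.02⌉ = ⌈13.860⌉ = 14.
One LSB is 7.8 V / 16384 = 476.07 µV.
RMS noise = LSB/√12 = 137 µV.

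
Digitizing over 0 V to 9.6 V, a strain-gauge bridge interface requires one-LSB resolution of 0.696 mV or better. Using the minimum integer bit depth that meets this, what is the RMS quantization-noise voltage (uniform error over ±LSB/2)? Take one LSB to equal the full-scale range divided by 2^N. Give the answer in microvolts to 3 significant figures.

Span = 9.6 V.
Levels needed ≥ 9.6/0.696 mV = 13790. 2^14 = 16384 suffices, so N_min = 14.
LSB = 9.6 V ÷ 2^14 = 9.6/16384 V = 0.58594 mV.
σ_q = LSB/√12 = 0.58594 mV/3.4641 = 169 µV.

169 µV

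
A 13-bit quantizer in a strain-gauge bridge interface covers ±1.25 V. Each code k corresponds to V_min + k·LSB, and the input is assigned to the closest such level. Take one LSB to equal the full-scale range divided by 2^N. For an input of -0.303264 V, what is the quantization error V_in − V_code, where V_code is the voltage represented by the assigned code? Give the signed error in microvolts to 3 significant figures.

+80.7 µV

Span: 1.25 V − (-1.25 V) = 2.5 V. LSB = 2.5 V / 2^13 ≈ 305.2 µV.
(V_in − V_min)/LSB = (-0.303264 − (-1.25)) × 8192/2.5 = 3102.2645 → nearest code k = 3102.
Reconstructed level: -1.25 + 3102 × 2.5/8192 V = -0.3033447266 V.
e = -0.303264 − (-0.3033447266) = +80.7 µV.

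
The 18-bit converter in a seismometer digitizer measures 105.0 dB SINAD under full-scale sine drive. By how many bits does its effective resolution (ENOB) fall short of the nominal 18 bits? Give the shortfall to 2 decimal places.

0.85 bits

N_eff = (105.0 − 1.76)/6.02 = 17.1495 bits.
Lost resolution: 18 − 17.1495 = 0.8505 bits.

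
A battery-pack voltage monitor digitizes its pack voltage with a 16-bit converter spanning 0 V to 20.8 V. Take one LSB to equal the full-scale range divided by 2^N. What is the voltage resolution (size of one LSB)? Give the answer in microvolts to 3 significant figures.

Range is 20.8 V.
There are 2^16 = 65536 steps.
Step size = 20.8/65536 V = 317 µV.

317 µV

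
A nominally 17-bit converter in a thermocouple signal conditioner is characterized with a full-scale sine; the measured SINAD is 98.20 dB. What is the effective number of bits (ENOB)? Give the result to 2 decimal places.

(98.20 − 1.76) / 6.02 = 96.44/6.02 = 16.0199 effective bits.

16.02 bits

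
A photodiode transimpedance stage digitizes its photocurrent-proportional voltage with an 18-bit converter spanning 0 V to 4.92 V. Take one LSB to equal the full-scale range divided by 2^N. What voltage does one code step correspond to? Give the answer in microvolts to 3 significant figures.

18.8 µV

Full-scale range = 4.92 V.
There are 2^18 = 262144 steps.
One LSB is 4.92 V / 262144 = 18.8 µV.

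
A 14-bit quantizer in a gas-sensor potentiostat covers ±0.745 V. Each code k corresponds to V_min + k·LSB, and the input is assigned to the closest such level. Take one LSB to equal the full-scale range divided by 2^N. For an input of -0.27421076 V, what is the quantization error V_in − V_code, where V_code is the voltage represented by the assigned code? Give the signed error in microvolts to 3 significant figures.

Range = 0.745 − (-0.745) = 1.49 V. LSB = 1.49 V / 2^14 ≈ 90.94 µV.
(V_in − V_min)/LSB = (-0.27421076 − (-0.745)) × 16384/1.49 = 5176.7858 → nearest code k = 5177.
V_code = -0.745 + (5177/16384) × 1.49 = -0.27419128418 V.
e = -0.27421076 − (-0.27419128418) = −19.5 µV.

−19.5 µV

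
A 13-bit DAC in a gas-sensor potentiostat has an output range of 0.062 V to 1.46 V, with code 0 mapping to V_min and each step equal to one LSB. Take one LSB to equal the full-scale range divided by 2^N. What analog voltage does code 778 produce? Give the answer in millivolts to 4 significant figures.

194.8 mV

The full-scale span is 1.46 − (0.062) = 1.398 V. LSB = 1.398 V / 2^13.
V_out = V_min + code × LSB = 0.062 V + 778 × 1.398 V / 8192
      = 0.062 + 0.132769 = 0.194769 V.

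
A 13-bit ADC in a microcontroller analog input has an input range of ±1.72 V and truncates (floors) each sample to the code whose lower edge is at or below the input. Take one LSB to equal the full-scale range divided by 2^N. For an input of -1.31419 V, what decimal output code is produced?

966

Range = 1.72 − (-1.72) = 3.44 V. LSB = 3.44 V / 2^13 ≈ 419.9 µV.
code = ⌊(V_in − V_min)/LSB⌋ = ⌊(V_in − V_min) × 2^13 / range⌋
     = ⌊(-1.31419 − (-1.72)) × 8192 / 3.44⌋ = ⌊0.40581 × 8192/3.44⌋
     = ⌊966.394⌋ = 966.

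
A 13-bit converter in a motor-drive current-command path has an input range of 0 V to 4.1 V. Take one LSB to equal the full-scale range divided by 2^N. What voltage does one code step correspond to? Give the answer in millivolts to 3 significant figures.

V_FS = 4.1 V.
2^13 = 8192 levels.
LSB = 4.1 V / 2^13 = 0.500 mV.

0.500 mV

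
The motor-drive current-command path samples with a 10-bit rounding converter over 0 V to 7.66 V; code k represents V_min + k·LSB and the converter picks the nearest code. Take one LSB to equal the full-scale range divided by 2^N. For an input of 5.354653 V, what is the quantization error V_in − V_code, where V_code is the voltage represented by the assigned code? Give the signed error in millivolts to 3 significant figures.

Span = 7.66 V. LSB = 7.66 V / 2^10 ≈ 7.480 mV.
(5.354653 − (0)) / LSB = 5.354653 × 1024/7.66 = 715.8178. Nearest integer: k = 716.
V_code = V_min + k × range/2^10 = 0 + 716 × 7.66/1024 = 5.356015625 V.
e = 5.354653 − (5.356015625) = −1.36 mV.

−1.36 mV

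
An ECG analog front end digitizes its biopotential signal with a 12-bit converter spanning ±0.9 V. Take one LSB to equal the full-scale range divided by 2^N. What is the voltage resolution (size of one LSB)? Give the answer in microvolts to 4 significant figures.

439.5 µV

The full-scale span is 0.9 − (-0.9) = 1.8 V.
There are 2^12 = 4096 steps.
LSB = 1.8 V ÷ 2^12 = 1.8/4096 V = 439.5 µV.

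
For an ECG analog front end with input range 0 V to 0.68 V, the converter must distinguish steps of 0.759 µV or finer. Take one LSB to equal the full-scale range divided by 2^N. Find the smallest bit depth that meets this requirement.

Full-scale range = 0.68 V.
Levels needed ≥ 0.68/0.759 µV = 895900. 2^20 = 1048576 suffices, so N_min = 20.

20 bits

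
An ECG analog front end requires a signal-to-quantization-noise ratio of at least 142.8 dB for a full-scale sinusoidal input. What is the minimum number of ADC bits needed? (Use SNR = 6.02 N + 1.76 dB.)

Solving 6.02 N ≥ 142.8 − 1.76: N ≥ 23.429. Round up → N = 24.

24 bits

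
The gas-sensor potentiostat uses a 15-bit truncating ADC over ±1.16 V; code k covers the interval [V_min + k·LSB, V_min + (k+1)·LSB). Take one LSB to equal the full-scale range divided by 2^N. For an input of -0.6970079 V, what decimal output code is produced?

6539

Range = 1.16 − (-1.16) = 2.32 V. LSB = 2.32 V / 2^15 ≈ 70.80 µV.
V_in − V_min = -0.6970079 − (-1.16) = 0.4629921 V.
Divide by LSB: 0.4629921 × 32768/2.32 = 6539.3643.
Truncating gives code 6539.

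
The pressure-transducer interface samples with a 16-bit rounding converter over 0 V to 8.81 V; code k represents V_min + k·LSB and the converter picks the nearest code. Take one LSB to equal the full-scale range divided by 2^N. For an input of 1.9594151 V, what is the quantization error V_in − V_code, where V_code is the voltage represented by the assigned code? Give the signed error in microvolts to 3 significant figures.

−35.6 µV

V_FS = 8.81 V. LSB = 8.81 V / 2^16 ≈ 134.4 µV.
(1.9594151 − (0)) / LSB = 1.9594151 × 65536/8.81 = 14575.7353. Nearest integer: k = 14576.
V_code = 0 + (14576/65536) × 8.81 = 1.9594506836 V.
V_in − V_code = 1.9594151 − (1.9594506836) = −35.6 µV.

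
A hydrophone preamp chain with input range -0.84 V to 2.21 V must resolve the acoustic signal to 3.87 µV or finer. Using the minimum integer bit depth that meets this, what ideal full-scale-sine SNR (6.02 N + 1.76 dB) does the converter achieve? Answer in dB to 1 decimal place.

Full-scale range = 2.21 V − (-0.84 V) = 3.05 V.
Need 2^N ≥ 3.05 V / 3.87 µV = 788100 → N_min = 20.
SNR = 6.02 × 20 + 1.76 = 122.16 dB.

122.2 dB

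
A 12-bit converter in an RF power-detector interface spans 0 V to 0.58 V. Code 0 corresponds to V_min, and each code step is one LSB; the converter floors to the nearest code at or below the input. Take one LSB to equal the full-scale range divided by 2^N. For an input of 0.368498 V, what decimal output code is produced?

V_FS = 0.58 V. LSB = 0.58 V / 2^12 ≈ 141.6 µV.
V_in − V_min = 0.368498 − (0) = 0.368498 V.
Divide by LSB: 0.368498 × 4096/0.58 = 2602.3583.
Truncating gives code 2602.

2602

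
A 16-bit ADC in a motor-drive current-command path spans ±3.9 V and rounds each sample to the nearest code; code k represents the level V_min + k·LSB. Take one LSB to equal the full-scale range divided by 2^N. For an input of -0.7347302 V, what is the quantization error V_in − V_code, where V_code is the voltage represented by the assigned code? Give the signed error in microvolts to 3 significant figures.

−28.7 µV

Span: 3.9 V − (-3.9 V) = 7.8 V. LSB = 7.8 V / 2^16 ≈ 119.0 µV.
(V_in − V_min)/LSB = (-0.7347302 − (-3.9)) × 65536/7.8 = 26594.7592 → nearest code k = 26595.
V_code = -3.9 + (26595/65536) × 7.8 = -0.73470153809 V.
V_in − V_code = -0.7347302 − (-0.73470153809) = −28.7 µV.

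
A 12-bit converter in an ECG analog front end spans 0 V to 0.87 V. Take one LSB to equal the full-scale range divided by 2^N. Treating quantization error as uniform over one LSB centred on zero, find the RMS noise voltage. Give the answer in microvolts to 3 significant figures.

61.3 µV

Full-scale range = 0.87 V.
Step size = 0.87/4096 V = 212.40 µV.
For a uniform distribution on [−LSB/2, +LSB/2], V_rms = LSB/√12 = 212.40 µV/3.4641 = 61.3 µV.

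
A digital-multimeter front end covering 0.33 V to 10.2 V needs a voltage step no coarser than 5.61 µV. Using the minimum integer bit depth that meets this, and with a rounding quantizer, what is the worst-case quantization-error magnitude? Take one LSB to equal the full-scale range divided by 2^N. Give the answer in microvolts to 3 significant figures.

2.35 µV

Span: 10.2 V − (0.33 V) = 9.87 V.
9.87 V / 5.61 µV = 1.759e6. Since 2^20 = 1048576 and 2^21 = 2097152, N = 21.
LSB = 9.87 V ÷ 2^21 = 9.87/2097152 V = 4.7064 µV.
|e|_max = LSB/2 = 2.35 µV.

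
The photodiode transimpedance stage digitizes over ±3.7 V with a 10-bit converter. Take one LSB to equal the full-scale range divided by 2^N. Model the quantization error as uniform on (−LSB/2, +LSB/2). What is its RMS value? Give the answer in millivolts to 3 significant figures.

2.09 mV

Range = 3.7 − (-3.7) = 7.4 V.
Step size = 7.4/1024 V = 7.2266 mV.
For a uniform distribution on [−LSB/2, +LSB/2], V_rms = LSB/√12 = 7.2266 mV/3.4641 = 2.09 mV.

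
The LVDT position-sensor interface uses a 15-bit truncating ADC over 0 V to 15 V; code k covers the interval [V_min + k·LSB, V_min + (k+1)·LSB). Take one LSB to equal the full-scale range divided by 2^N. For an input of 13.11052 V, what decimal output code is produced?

Full-scale range = 15 V. LSB = 15 V / 2^15 ≈ 457.8 µV.
V_in − V_min = 13.11052 − (0) = 13.11052 V.
Divide by LSB: 13.11052 × 32768/15 = 28640.3680.
Truncating gives code 28640.

28640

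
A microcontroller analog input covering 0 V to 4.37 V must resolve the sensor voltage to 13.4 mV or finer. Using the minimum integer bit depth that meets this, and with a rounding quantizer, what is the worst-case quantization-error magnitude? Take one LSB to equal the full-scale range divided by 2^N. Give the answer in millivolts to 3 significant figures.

4.27 mV

Span = 4.37 V.
Required number of levels: 4.37/13.4 mV = 326.12; smallest N with 2^N ≥ that is 9.
LSB = 4.37 V ÷ 2^9 = 4.37/512 V = 8.5352 mV.
Half an LSB is 4.27 mV.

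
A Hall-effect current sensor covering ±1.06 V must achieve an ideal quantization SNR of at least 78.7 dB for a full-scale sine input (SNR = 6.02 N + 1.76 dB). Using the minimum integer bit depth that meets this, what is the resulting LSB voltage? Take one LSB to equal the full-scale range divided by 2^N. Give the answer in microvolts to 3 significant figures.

Span: 1.06 V − (-1.06 V) = 2.12 V.
Solving 6.02 N ≥ 78.7 − 1.76: N ≥ 12.781. Round up → N = 13.
One LSB is 2.12 V / 8192 = 259 µV.

259 µV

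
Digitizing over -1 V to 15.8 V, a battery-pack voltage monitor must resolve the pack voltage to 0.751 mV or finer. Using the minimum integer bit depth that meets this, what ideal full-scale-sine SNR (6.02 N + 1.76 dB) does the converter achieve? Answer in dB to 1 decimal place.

92.1 dB

The full-scale span is 15.8 − (-1) = 16.8 V.
Need 2^N ≥ 16.8 V / 0.751 mV = 22370 → N_min = 15.
6.02(15) + 1.76 = 92.06 dB.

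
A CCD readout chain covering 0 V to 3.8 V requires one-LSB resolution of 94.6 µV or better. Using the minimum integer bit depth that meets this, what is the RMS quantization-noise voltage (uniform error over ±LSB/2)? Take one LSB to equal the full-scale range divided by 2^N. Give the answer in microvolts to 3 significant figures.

Range is 3.8 V.
3.8 V / 94.6 µV = 40170. Since 2^15 = 32768 and 2^16 = 65536, N = 16.
LSB = 3.8 V ÷ 2^16 = 3.8/65536 V = 57.983 µV.
RMS noise = LSB/√12 = 16.7 µV.

16.7 µV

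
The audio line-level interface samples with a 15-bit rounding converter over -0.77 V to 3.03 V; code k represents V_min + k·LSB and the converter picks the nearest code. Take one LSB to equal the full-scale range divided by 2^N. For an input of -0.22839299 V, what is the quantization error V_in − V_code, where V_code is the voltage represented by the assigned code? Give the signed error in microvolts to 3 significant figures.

+42.1 µV

Full-scale range = 3.03 V − (-0.77 V) = 3.8 V. LSB = 3.8 V / 2^15 ≈ 116.0 µV.
(-0.22839299 − (-0.77)) / LSB = 0.54160701 × 32768/3.8 = 4670.3628. Nearest integer: k = 4670.
V_code = -0.77 + (4670/32768) × 3.8 = -0.22843505859 V.
Error = V_in − V_code = -0.22839299 − (-0.22843505859) = +42.1 µV.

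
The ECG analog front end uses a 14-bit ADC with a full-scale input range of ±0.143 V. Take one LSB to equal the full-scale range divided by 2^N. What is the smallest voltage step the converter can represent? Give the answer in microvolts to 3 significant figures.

Span: 0.143 V − (-0.143 V) = 0.286 V.
There are 2^14 = 16384 steps.
Step size = 0.286/16384 V = 17.5 µV.

17.5 µV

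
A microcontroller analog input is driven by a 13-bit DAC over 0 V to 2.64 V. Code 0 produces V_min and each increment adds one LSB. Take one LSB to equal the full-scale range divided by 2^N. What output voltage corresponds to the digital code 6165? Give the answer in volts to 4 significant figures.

1.987 V

Range is 2.64 V. LSB = 2.64 V / 2^13.
V_out = V_min + code × LSB = 0 V + 6165 × 2.64 V / 8192
      = 0 V + 1.98677 V = 1.98677 V.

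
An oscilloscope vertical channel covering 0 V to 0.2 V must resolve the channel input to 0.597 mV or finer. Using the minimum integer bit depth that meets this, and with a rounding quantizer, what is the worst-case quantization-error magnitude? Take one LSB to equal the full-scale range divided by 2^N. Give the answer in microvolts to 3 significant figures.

Range is 0.2 V.
Required number of levels: 0.2/0.597 mV = 335.01; smallest N with 2^N ≥ that is 9.
Step size = 0.2/512 V = 390.63 µV.
Max error for round-to-nearest is LSB/2 = 195 µV.

195 µV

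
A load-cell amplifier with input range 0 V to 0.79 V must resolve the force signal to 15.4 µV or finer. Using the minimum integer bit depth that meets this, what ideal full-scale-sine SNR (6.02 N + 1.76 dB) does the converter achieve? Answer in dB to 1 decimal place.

Span = 0.79 V.
0.79 V / 15.4 µV = 51300. Since 2^15 = 32768 and 2^16 = 65536, N = 16.
SNR = 6.02 × 16 + 1.76 = 98.08 dB.

98.1 dB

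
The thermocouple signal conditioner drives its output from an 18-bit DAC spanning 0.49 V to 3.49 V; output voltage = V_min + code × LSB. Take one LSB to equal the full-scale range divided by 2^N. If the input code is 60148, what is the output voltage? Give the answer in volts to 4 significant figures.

1.178 V

The full-scale span is 3.49 − (0.49) = 3 V. LSB = 3 V / 2^18.
V_out = 0.49 + 60148 × (3/262144) V
      = 0.49 + 0.688339 = 1.17834 V.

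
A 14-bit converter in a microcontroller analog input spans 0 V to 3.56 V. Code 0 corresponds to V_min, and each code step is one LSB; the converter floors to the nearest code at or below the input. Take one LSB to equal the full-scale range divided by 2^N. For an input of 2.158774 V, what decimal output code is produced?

Range is 3.56 V. LSB = 3.56 V / 2^14 ≈ 217.3 µV.
(V_in − V_min) × 2^14/range = (2.158774 − (0)) × 16384/3.56 = 9935.212.
Floor → code = 9935.

9935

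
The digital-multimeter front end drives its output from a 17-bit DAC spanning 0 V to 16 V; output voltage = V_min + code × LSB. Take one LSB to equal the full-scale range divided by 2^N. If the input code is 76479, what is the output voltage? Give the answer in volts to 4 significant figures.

V_FS = 16 V. LSB = 16 V / 2^17.
V_out = 0 + 76479 × (16/131072) V
      = 0 + 9.33582 = 9.33582 V.

9.336 V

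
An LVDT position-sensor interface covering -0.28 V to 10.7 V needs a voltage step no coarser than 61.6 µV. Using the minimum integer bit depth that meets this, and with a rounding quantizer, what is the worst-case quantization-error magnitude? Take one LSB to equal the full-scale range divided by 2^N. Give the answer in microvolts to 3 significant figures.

20.9 µV

Full-scale range = 10.7 V − (-0.28 V) = 10.98 V.
Need 2^N ≥ 10.98 V / 61.6 µV = 178200 → N_min = 18.
LSB = 10.98 V / 2^18 = 41.885 µV.
Half an LSB is 20.9 µV.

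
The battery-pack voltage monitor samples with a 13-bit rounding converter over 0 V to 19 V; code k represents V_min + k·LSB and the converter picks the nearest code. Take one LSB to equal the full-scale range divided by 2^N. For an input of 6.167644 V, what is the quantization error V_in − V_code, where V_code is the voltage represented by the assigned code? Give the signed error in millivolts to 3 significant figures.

Range is 19 V. LSB = 19 V / 2^13 ≈ 2.319 mV.
(V_in − V_min)/LSB = (6.167644 − (0)) × 8192/19 = 2659.2284 → nearest code k = 2659.
V_code = 0 + (2659/8192) × 19 = 6.167114258 V.
e = 6.167644 − (6.167114258) = +0.530 mV.

+0.530 mV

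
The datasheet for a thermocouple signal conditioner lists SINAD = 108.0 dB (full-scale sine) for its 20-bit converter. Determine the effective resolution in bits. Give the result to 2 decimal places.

ENOB = (SINAD − 1.76) / 6.02 = (108.0 − 1.76) / 6.02 = 106.24 / 6.02 = 17.6478.

17.65 bits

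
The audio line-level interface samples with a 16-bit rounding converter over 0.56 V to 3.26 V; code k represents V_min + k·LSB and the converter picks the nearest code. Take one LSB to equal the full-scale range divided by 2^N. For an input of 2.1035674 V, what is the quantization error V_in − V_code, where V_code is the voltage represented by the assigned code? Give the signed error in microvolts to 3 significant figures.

Span: 3.26 V − (0.56 V) = 2.7 V. LSB = 2.7 V / 2^16 ≈ 41.20 µV.
Position in LSBs: (2.1035674 − (0.56)) × 65536/2.7 = 37466.3826; rounding gives k = 37466.
V_code = V_min + k × range/2^16 = 0.56 + 37466 × 2.7/65536 = 2.1035516357 V.
Error = V_in − V_code = 2.1035674 − (2.1035516357) = +15.8 µV.

+15.8 µV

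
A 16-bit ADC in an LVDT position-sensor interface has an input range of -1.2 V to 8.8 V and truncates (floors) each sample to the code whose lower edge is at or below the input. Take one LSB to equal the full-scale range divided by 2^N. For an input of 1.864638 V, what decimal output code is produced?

The full-scale span is 8.8 − (-1.2) = 10 V. LSB = 10 V / 2^16 ≈ 152.6 µV.
code = ⌊(V_in − V_min)/LSB⌋ = ⌊(V_in − V_min) × 2^16 / range⌋
     = ⌊(1.864638 − (-1.2)) × 65536 / 10⌋ = ⌊3.064638 × 65536/10⌋
     = ⌊20084.412⌋ = 20084.

20084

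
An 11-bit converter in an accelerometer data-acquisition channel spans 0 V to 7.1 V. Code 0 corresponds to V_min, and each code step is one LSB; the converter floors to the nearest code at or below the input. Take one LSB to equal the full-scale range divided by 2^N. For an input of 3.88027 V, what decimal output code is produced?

Span = 7.1 V. LSB = 7.1 V / 2^11 ≈ 3.467 mV.
code = ⌊(V_in − V_min)/LSB⌋ = ⌊(V_in − V_min) × 2^11 / range⌋
     = ⌊(3.88027 − (0)) × 2048 / 7.1⌋ = ⌊3.88027 × 2048/7.1⌋
     = ⌊1119.267⌋ = 1119.

1119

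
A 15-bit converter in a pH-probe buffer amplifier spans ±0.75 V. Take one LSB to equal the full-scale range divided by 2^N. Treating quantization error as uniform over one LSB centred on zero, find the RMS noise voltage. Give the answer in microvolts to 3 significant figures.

Full-scale range = 0.75 V − (-0.75 V) = 1.5 V.
LSB = 1.5 V ÷ 2^15 = 1.5/32768 V = 45.776 µV.
For a uniform distribution on [−LSB/2, +LSB/2], V_rms = LSB/√12 = 45.776 µV/3.4641 = 13.2 µV.

13.2 µV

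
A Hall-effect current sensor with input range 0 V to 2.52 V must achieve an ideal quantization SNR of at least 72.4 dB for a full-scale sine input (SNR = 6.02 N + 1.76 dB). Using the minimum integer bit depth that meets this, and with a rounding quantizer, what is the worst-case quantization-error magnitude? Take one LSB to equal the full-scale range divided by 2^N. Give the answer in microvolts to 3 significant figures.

V_FS = 2.52 V.
Required N = ⌈(72.4 − 1.76)/6.02⌉ = ⌈11.734⌉ = 12.
LSB = 2.52 V ÷ 2^12 = 2.52/4096 V = 0.61523 mV.
Half an LSB is 308 µV.

308 µV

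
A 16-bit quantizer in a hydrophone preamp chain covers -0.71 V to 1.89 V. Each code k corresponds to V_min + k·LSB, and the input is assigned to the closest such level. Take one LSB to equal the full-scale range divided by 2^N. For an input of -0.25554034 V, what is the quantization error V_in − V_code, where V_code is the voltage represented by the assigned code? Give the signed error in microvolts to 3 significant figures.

+7.15 µV

Range = 1.89 − (-0.71) = 2.6 V. LSB = 2.6 V / 2^16 ≈ 39.67 µV.
Position in LSBs: (-0.25554034 − (-0.71)) × 65536/2.6 = 11455.1801; rounding gives k = 11455.
Reconstructed level: -0.71 + 11455 × 2.6/65536 V = -0.25554748535 V.
V_in − V_code = -0.25554034 − (-0.25554748535) = +7.15 µV.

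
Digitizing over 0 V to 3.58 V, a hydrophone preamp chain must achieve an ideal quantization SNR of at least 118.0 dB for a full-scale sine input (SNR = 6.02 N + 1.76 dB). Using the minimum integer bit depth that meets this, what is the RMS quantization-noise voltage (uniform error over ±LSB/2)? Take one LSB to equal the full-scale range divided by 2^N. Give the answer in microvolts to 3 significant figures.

0.986 µV

V_FS = 3.58 V.
N ≥ (118.0 − 1.76)/6.02 = 19.309 → N_min = 20.
LSB = 3.58 V ÷ 2^20 = 3.58/1048576 V = 3.4142 µV.
RMS noise = LSB/√12 = 0.986 µV.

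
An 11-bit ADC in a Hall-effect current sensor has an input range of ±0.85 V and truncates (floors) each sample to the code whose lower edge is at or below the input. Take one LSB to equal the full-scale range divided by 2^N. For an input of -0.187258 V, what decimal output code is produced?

798

Span: 0.85 V − (-0.85 V) = 1.7 V. LSB = 1.7 V / 2^11 ≈ 0.8301 mV.
V_in − V_min = -0.187258 − (-0.85) = 0.662742 V.
Divide by LSB: 0.662742 × 2048/1.7 = 798.4092.
Truncating gives code 798.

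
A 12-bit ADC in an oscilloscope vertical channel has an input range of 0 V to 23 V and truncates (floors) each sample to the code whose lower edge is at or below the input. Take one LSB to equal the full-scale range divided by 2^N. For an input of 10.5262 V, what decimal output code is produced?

V_FS = 23 V. LSB = 23 V / 2^12 ≈ 5.615 mV.
code = ⌊(V_in − V_min)/LSB⌋ = ⌊(V_in − V_min) × 2^12 / range⌋
     = ⌊(10.5262 − (0)) × 4096 / 23⌋ = ⌊10.5262 × 4096/23⌋
     = ⌊1874.579⌋ = 1874.

1874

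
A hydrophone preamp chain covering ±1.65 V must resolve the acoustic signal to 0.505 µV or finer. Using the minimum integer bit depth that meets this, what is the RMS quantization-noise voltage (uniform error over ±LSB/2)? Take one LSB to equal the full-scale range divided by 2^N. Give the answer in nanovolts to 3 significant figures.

114 nV

The full-scale span is 1.65 − (-1.65) = 3.3 V.
Levels needed ≥ 3.3/0.505 µV = 6.535e6. 2^23 = 8388608 suffices, so N_min = 23.
LSB = 3.3 V ÷ 2^23 = 3.3/8388608 V = 393.39 nV.
RMS noise = LSB/√12 = 114 nV.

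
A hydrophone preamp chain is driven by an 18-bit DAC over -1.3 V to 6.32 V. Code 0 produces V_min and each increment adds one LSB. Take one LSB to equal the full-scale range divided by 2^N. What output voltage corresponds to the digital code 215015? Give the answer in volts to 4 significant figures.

4.950 V

Span: 6.32 V − (-1.3 V) = 7.62 V. LSB = 7.62 V / 2^18.
V_out = V_min + code × LSB = -1.3 V + 215015 × 7.62 V / 262144
      = -1.3 + 6.25005 = 4.95005 V.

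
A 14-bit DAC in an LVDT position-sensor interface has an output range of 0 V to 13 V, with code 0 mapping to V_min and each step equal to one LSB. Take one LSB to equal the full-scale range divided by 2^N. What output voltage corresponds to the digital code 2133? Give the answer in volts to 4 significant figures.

V_FS = 13 V. LSB = 13 V / 2^14.
V_out = 0 + 2133 × (13/16384) V
      = 0 + 1.69244 = 1.69244 V.

1.692 V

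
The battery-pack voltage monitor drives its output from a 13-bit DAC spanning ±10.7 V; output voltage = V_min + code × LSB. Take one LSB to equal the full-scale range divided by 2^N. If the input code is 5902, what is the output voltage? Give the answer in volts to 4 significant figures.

Range = 10.7 − (-10.7) = 21.4 V. LSB = 21.4 V / 2^13.
V_out = V_min + code × LSB = -10.7 V + 5902 × 21.4 V / 8192
      = -10.7 + 15.4178 = 4.71782 V.

4.718 V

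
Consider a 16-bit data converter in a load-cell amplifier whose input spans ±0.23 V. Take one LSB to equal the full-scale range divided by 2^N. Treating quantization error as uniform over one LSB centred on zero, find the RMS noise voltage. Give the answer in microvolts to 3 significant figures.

Span: 0.23 V − (-0.23 V) = 0.46 V.
One LSB is 0.46 V / 65536 = 7.0190 µV.
V_rms = LSB/√12 = 7.0190 µV / √12 = 2.03 µV.

2.03 µV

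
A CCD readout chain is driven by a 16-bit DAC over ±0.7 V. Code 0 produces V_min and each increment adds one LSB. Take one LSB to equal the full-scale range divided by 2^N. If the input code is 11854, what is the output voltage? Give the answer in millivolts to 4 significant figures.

-446.8 mV

Span: 0.7 V − (-0.7 V) = 1.4 V. LSB = 1.4 V / 2^16.
V_out = -0.7 + 11854 × (1.4/65536) V
      = -0.7 V + 0.253229 V = -0.446771 V.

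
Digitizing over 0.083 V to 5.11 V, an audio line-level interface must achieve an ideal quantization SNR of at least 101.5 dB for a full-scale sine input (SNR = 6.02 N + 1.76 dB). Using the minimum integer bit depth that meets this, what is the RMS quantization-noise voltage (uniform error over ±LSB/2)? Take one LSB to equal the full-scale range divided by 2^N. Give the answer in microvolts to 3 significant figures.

11.1 µV

Full-scale range = 5.11 V − (0.083 V) = 5.027 V.
Solving 6.02 N ≥ 101.5 − 1.76: N ≥ 16.568. Round up → N = 17.
LSB = 5.027 V / 2^17 = 38.353 µV.
RMS noise = LSB/√12 = 11.1 µV.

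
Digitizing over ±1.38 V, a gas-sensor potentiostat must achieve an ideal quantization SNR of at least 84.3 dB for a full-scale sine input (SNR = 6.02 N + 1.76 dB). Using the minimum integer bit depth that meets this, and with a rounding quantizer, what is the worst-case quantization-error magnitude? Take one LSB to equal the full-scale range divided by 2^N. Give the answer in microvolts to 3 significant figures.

84.2 µV

Full-scale range = 1.38 V − (-1.38 V) = 2.76 V.
Solving 6.02 N ≥ 84.3 − 1.76: N ≥ 13.711. Round up → N = 14.
LSB = 2.76 V / 2^14 = 168.46 µV.
|e|_max = LSB/2 = 84.2 µV.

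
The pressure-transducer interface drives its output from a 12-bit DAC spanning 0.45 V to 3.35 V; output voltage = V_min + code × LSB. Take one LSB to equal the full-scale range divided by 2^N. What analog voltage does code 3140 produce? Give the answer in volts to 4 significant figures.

2.673 V

Full-scale range = 3.35 V − (0.45 V) = 2.9 V. LSB = 2.9 V / 2^12.
V_out = V_min + code × LSB = 0.45 V + 3140 × 2.9 V / 4096
      = 0.45 + 2.22314 = 2.67314 V.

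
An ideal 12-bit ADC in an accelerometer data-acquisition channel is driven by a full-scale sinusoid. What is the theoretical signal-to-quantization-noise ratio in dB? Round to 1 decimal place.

74.0 dB

For an ideal N-bit converter with full-scale sine input, SNR = 6.02 N + 1.76 dB. SNR = 6.02 × 12 + 1.76 = 72.24 + 1.76 = 74.00 dB.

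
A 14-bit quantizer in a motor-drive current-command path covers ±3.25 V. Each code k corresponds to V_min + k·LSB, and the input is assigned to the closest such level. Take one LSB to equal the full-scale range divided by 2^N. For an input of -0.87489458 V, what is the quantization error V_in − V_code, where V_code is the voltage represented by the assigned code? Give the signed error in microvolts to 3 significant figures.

−108 µV

Full-scale range = 3.25 V − (-3.25 V) = 6.5 V. LSB = 6.5 V / 2^14 ≈ 396.7 µV.
(V_in − V_min)/LSB = (-0.87489458 − (-3.25)) × 16384/6.5 = 5986.7273 → nearest code k = 5987.
Reconstructed level: -3.25 + 5987 × 6.5/16384 V = -0.87478637695 V.
e = -0.87489458 − (-0.87478637695) = −108 µV.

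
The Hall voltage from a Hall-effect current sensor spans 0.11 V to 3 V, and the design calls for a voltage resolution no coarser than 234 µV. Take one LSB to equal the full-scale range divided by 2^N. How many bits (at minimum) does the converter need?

14 bits

Span: 3 V − (0.11 V) = 2.89 V.
Levels needed ≥ 2.89/234 µV = 12350. 2^14 = 16384 suffices, so N_min = 14.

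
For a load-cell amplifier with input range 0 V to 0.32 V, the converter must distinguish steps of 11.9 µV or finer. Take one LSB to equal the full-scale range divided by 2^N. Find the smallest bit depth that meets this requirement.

15 bits

Full-scale range = 0.32 V.
0.32 V / 11.9 µV = 26890. Since 2^14 = 16384 and 2^15 = 32768, N = 15.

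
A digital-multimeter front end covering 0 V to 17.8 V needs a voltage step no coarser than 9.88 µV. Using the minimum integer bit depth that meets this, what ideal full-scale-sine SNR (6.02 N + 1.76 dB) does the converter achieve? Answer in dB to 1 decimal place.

128.2 dB

Span = 17.8 V.
Need 2^N ≥ 17.8 V / 9.88 µV = 1.802e6 → N_min = 21.
SNR = 6.02 × 21 + 1.76 = 128.18 dB.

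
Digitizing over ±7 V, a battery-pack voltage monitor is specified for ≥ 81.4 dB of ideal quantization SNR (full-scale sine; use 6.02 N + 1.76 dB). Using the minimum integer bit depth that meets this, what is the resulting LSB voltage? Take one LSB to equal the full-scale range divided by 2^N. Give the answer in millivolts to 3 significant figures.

0.854 mV

Range = 7 − (-7) = 14 V.
N ≥ (81.4 − 1.76)/6.02 = 13.229 → N_min = 14.
LSB = 14 V / 2^14 = 0.854 mV.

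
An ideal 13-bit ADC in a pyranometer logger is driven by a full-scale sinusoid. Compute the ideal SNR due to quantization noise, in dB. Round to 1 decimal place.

SNR = 6.02·13 + 1.76 = 80.02 dB.

80.0 dB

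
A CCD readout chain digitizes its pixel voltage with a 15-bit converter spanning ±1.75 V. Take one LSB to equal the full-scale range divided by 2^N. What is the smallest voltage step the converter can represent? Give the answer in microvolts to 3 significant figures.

107 µV

Range = 1.75 − (-1.75) = 3.5 V.
Number of codes = 2^15 = 32768.
Step size = 3.5/32768 V = 107 µV.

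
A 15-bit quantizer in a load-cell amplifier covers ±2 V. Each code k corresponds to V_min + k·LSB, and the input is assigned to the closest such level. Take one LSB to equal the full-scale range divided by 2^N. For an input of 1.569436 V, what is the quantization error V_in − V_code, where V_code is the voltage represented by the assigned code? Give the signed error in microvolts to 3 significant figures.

−22.0 µV

Span: 2 V − (-2 V) = 4 V. LSB = 4 V / 2^15 ≈ 122.1 µV.
(1.569436 − (-2)) / LSB = 3.569436 × 32768/4 = 29240.8197. Nearest integer: k = 29241.
Reconstructed level: -2 + 29241 × 4/32768 V = 1.5694580078 V.
V_in − V_code = 1.569436 − (1.5694580078) = −22.0 µV.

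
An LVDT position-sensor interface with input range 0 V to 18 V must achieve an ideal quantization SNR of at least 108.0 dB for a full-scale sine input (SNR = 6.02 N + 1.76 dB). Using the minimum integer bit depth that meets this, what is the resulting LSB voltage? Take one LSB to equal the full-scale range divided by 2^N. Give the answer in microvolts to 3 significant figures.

Full-scale range = 18 V.
Solving 6.02 N ≥ 108.0 − 1.76: N ≥ 17.648. Round up → N = 18.
Step size = 18/262144 V = 68.7 µV.

68.7 µV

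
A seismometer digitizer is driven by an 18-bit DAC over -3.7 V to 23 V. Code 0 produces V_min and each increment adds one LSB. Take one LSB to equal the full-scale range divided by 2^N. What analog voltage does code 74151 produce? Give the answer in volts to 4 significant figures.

3.852 V

Span: 23 V − (-3.7 V) = 26.7 V. LSB = 26.7 V / 2^18.
V_out = V_min + code × LSB = -3.7 V + 74151 × 26.7 V / 262144
      = -3.7 V + 7.55246 V = 3.85246 V.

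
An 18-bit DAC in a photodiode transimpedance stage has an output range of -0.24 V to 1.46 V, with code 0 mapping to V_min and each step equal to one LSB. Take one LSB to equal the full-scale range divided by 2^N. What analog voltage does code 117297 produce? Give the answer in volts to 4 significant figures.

0.5207 V

Range = 1.46 − (-0.24) = 1.7 V. LSB = 1.7 V / 2^18.
V_out = V_min + code × LSB = -0.24 V + 117297 × 1.7 V / 262144
      = -0.24 V + 0.760669 V = 0.520669 V.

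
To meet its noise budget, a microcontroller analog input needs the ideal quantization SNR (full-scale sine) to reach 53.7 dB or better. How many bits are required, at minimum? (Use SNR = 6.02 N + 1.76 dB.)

Solving 6.02 N ≥ 53.7 − 1.76: N ≥ 8.628. Round up → N = 9.

9 bits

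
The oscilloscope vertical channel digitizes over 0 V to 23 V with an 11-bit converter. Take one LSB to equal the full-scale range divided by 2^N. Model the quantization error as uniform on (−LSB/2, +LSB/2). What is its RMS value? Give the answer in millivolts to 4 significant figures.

3.242 mV

Range is 23 V.
Step size = 23/2048 V = 11.2305 mV.
σ_q = LSB/√12 = 11.2305 mV/3.4641 = 3.242 mV.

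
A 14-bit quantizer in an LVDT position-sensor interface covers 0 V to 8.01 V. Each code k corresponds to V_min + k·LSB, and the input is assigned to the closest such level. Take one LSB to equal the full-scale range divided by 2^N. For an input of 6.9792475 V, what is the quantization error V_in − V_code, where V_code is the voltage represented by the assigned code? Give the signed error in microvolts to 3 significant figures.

−169 µV

Full-scale range = 8.01 V. LSB = 8.01 V / 2^14 ≈ 488.9 µV.
(6.9792475 − (0)) / LSB = 6.9792475 × 16384/8.01 = 14275.6543. Nearest integer: k = 14276.
V_code = V_min + k × range/2^14 = 0 + 14276 × 8.01/16384 = 6.9794165039 V.
Error = V_in − V_code = 6.9792475 − (6.9794165039) = −169 µV.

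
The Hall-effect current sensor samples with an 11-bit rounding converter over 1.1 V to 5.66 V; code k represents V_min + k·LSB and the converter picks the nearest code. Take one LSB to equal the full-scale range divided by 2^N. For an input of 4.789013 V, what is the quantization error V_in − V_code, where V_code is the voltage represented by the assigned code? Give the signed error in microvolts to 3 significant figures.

Span: 5.66 V − (1.1 V) = 4.56 V. LSB = 4.56 V / 2^11 ≈ 2.227 mV.
Position in LSBs: (4.789013 − (1.1)) × 2048/4.56 = 1656.8199; rounding gives k = 1657.
V_code = V_min + k × range/2^11 = 1.1 + 1657 × 4.56/2048 = 4.789414063 V.
Error = V_in − V_code = 4.789013 − (4.789414063) = −401 µV.

−401 µV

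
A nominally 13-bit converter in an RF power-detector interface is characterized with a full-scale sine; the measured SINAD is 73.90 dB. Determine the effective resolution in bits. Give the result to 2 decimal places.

11.98 bits

ENOB = (SINAD − 1.76) / 6.02 = (73.90 − 1.76) / 6.02 = 72.14 / 6.02 = 11.9834.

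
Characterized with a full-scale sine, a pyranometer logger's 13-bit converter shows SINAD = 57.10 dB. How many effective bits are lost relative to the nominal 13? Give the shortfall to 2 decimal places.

3.81 bits

Effective bits = (57.10 − 1.76)/6.02 = 9.1927.
Shortfall = 13 − 9.1927 = 3.8073 bits.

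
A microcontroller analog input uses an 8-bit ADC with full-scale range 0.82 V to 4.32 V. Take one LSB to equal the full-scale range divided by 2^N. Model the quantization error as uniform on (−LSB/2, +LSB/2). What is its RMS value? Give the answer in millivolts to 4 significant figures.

3.947 mV

Full-scale range = 4.32 V − (0.82 V) = 3.5 V.
LSB = 3.5 V / 2^8 = 13.6719 mV.
V_rms = LSB/√12 = 13.6719 mV / √12 = 3.947 mV.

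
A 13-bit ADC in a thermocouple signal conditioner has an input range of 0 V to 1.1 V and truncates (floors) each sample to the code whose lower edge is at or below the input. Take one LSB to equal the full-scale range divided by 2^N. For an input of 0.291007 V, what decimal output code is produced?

2167

Span = 1.1 V. LSB = 1.1 V / 2^13 ≈ 134.3 µV.
V_in − V_min = 0.291007 − (0) = 0.291007 V.
Divide by LSB: 0.291007 × 8192/1.1 = 2167.2085.
Truncating gives code 2167.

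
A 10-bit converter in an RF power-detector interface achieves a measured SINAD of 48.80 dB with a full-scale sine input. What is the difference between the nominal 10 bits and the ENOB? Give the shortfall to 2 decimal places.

N_eff = (48.80 − 1.76)/6.02 = 7.8140 bits.
Shortfall = 10 − 7.8140 = 2.1860 bits.

2.19 bits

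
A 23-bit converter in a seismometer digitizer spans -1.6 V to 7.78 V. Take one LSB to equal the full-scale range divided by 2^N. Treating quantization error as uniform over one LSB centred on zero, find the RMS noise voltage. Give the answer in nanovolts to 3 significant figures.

Full-scale range = 7.78 V − (-1.6 V) = 9.38 V.
LSB = 9.38 V / 2^23 = 1.1182 µV.
V_rms = LSB/√12 = 1.1182 µV / √12 = 323 nV.

323 nV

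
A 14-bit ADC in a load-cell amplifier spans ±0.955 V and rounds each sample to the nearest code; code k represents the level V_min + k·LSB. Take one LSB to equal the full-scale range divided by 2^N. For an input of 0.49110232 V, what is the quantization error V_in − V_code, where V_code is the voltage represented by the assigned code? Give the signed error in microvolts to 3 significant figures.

The full-scale span is 0.955 − (-0.955) = 1.91 V. LSB = 1.91 V / 2^14 ≈ 116.6 µV.
(0.49110232 − (-0.955)) / LSB = 1.44610232 × 16384/1.91 = 12404.6808. Nearest integer: k = 12405.
Reconstructed level: -0.955 + 12405 × 1.91/16384 V = 0.49113952637 V.
V_in − V_code = 0.49110232 − (0.49113952637) = −37.2 µV.

−37.2 µV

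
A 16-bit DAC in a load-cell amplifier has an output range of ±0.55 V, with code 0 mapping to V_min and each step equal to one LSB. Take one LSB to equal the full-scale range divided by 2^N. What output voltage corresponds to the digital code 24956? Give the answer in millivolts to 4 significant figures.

Range = 0.55 − (-0.55) = 1.1 V. LSB = 1.1 V / 2^16.
V_out = -0.55 + 24956 × (1.1/65536) V
      = -0.55 V + 0.418878 V = -0.131122 V.

-131.1 mV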